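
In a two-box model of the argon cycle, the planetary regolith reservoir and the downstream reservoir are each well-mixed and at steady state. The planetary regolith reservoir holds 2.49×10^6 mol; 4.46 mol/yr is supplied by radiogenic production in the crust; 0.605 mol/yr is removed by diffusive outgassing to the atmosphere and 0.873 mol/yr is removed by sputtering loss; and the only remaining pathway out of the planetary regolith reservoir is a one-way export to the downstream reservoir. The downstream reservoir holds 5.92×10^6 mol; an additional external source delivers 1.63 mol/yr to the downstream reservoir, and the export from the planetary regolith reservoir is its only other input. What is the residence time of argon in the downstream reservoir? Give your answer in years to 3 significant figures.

1.28×10^6 yr

Balance the planetary regolith reservoir: ΣF_in = 4.4600 mol/yr.
Export to the downstream reservoir = ΣF_in − (0.605 + 0.873) = 2.9820 mol/yr.
Total input to the downstream reservoir = 2.9820 + 1.63 = 4.6120 mol/yr; at steady state this equals its total output.
τ = M / F = 5.92×10^6 / 4.6120 = 1.284×10^6 yr.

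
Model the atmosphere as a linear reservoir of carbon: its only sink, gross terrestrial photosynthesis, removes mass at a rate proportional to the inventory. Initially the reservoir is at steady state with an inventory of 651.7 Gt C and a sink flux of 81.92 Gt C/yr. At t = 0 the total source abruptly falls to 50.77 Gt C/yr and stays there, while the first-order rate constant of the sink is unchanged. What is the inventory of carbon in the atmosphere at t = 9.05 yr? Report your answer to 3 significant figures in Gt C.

Residence time τ = M₀/F₀ = 7.955 yr. The eventual steady state is M_∞ = M₀·(F₁/F₀) = 651.7 × 50.77/81.92 = 403.89 Gt C.
The anomaly ΔM(t) = M(t) − M_∞ decays as ΔM₀·e^(−t/τ) with ΔM₀ = 651.7 − 403.89 = 247.8 Gt C.
At t = 9.05 yr, e^(−t/τ) = e^(−1.138) = 0.3206, so ΔM = 79.44 Gt C and M = 403.89 + 79.44 = 483.34 Gt C.

483 Gt C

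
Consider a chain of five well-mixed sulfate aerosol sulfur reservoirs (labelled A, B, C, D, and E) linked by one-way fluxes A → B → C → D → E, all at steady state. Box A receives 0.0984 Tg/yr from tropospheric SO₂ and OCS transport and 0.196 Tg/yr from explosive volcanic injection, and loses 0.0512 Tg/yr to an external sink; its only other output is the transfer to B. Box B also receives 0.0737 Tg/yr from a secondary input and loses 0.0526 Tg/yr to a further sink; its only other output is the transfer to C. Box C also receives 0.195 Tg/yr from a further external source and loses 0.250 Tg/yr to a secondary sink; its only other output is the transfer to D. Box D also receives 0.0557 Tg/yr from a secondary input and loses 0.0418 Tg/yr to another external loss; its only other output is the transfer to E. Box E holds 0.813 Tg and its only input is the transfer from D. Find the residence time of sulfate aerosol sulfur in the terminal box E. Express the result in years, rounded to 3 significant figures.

Box A: F(A→B) = (0.0984 + 0.196) − 0.0512 = 0.24320 Tg/yr.
Box B: F(B→C) = (0.24320 + 0.0737) − 0.0526 = 0.26430 Tg/yr.
Box C: F(C→D) = (0.26430 + 0.195) − 0.250 = 0.20930 Tg/yr.
Box D: F(D→E) = (0.20930 + 0.0557) − 0.0418 = 0.22320 Tg/yr.
Box E throughput = its input = 0.22320 Tg/yr; τ = 0.813 / 0.22320 = 3.642 yr.

3.64 yr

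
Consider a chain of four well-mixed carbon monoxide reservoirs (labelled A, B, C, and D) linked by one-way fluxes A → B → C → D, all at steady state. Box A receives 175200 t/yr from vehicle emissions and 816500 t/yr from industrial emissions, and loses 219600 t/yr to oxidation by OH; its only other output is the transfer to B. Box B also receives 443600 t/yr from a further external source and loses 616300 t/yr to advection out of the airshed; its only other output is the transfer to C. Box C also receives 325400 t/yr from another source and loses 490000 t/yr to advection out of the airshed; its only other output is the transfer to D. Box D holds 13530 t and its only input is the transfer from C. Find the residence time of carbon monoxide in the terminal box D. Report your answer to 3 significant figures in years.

Box A: F(A→B) = (175200 + 816500) − 219600 = 772100 t/yr.
Box B: F(B→C) = (772100 + 443600) − 616300 = 599400 t/yr.
Box C: F(C→D) = (599400 + 325400) − 490000 = 434800 t/yr.
Box D throughput = its input = 434800 t/yr; τ = 13530 / 434800 = 0.03112 yr.

0.0311 yr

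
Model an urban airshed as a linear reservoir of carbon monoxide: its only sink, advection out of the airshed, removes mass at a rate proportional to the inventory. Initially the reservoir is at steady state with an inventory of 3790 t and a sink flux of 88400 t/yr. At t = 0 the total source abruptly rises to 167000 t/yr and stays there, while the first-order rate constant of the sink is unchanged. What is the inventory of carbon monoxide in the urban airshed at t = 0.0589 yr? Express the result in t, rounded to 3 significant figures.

τ = M₀/F₀ = 3790/88400 = 0.04287 yr; rate constant k = 1/τ.
New steady state M_∞ = F₁/k = F₁·τ = 167000 × 0.04287 = 7159.8 t.
M(t) = M_∞ + (M₀ − M_∞)·e^(−t/τ); t/τ = 0.0589/0.04287 = 1.374, so e^(−t/τ) = 0.2531.
M(t) = 7159.8 − 3370 × 0.2531 = 6306.8 t.

6310 t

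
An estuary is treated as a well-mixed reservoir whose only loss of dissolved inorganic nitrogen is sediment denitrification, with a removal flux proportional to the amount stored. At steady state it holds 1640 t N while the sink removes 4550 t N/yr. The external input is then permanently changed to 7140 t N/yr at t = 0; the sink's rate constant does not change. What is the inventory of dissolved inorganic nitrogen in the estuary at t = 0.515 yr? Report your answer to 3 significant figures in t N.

2350 t N

The sink rate constant is k = F₀/M₀ = 4550/1640 = 2.774 yr⁻¹.
Solving dM/dt = F₁ − kM with M(0) = M₀ gives M(t) = F₁/k + (M₀ − F₁/k)·e^(−kt).
F₁/k = 7140/2.774 = 2573.5 t N; kt = 2.774 × 0.515 = 1.429, e^(−kt) = 0.2396.
M(0.515) = 2573.5 + (1640 − 2573.5) × 0.2396 = 2573.5 − 223.7 = 2349.9 t N.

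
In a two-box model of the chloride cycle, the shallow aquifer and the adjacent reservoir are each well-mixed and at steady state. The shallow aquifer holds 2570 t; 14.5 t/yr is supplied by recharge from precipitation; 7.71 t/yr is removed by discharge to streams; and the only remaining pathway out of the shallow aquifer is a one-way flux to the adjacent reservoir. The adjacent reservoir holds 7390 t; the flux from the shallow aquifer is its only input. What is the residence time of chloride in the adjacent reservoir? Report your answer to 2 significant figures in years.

Balance the shallow aquifer: ΣF_in = 14.500 t/yr.
Flux to the adjacent reservoir = ΣF_in − (7.71) = 6.7900 t/yr.
At steady state the output of the adjacent reservoir equals its input, 6.7900 t/yr.
τ = M / F = 7390 / 6.7900 = 1088 yr.

1100 yr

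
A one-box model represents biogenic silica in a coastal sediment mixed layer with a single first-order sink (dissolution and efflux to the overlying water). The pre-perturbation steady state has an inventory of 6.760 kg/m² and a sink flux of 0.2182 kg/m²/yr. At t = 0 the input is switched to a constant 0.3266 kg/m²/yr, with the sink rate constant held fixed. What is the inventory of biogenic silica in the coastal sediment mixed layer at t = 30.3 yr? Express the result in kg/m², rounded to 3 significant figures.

8.86 kg/m²

τ = M₀/F₀ = 6.760/0.2182 = 30.98 yr; rate constant k = 1/τ.
New steady state M_∞ = F₁/k = F₁·τ = 0.3266 × 30.98 = 10.118 kg/m².
M(t) = M_∞ + (M₀ − M_∞)·e^(−t/τ); t/τ = 30.3/30.98 = 0.9780, so e^(−t/τ) = 0.3761.
M(t) = 10.118 − 3.358 × 0.3761 = 8.8554 kg/m².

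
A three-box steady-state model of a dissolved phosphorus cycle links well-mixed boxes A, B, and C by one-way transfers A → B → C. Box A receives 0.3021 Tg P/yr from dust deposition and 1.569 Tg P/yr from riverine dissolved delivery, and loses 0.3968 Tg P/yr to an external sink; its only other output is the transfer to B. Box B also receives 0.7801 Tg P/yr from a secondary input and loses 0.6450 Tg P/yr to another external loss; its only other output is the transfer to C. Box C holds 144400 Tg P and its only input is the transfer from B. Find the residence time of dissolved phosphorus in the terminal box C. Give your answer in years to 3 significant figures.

Box A: F(A→B) = (0.3021 + 1.569) − 0.3968 = 1.4743 Tg P/yr.
Box B: F(B→C) = (1.4743 + 0.7801) − 0.6450 = 1.6094 Tg P/yr.
Box C throughput = its input = 1.6094 Tg P/yr; τ = 144400 / 1.6094 = 89720 yr.

89700 yr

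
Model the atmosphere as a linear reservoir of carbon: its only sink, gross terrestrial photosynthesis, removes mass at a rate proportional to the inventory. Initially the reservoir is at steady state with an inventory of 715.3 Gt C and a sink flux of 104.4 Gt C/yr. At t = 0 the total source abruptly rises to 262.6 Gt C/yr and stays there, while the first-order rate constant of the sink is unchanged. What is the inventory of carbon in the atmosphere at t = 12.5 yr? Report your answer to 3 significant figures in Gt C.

Residence time τ = M₀/F₀ = 6.852 yr. The eventual steady state is M_∞ = M₀·(F₁/F₀) = 715.3 × 262.6/104.4 = 1799.2 Gt C.
The anomaly ΔM(t) = M(t) − M_∞ decays as ΔM₀·e^(−t/τ) with ΔM₀ = 715.3 − 1799.2 = −1084 Gt C.
At t = 12.5 yr, e^(−t/τ) = e^(−1.824) = 0.1613, so ΔM = −174.8 Gt C and M = 1799.2 − 174.8 = 1624.4 Gt C.

1620 Gt C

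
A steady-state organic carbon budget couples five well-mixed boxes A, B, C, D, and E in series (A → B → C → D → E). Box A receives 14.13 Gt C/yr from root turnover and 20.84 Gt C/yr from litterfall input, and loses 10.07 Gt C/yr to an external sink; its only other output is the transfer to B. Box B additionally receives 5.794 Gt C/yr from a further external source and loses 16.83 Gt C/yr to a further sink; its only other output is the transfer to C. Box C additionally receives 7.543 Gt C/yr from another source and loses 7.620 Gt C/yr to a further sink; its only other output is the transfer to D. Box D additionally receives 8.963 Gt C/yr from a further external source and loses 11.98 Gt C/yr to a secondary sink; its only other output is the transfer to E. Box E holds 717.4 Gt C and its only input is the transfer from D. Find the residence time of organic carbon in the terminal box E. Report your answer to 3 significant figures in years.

Box A: F(A→B) = (14.13 + 20.84) − 10.07 = 24.900 Gt C/yr.
Box B: F(B→C) = (24.900 + 5.794) − 16.83 = 13.864 Gt C/yr.
Box C: F(C→D) = (13.864 + 7.543) − 7.620 = 13.787 Gt C/yr.
Box D: F(D→E) = (13.787 + 8.963) − 11.98 = 10.770 Gt C/yr.
Box E throughput = its input = 10.770 Gt C/yr; τ = 717.4 / 10.770 = 66.61 yr.

66.6 yr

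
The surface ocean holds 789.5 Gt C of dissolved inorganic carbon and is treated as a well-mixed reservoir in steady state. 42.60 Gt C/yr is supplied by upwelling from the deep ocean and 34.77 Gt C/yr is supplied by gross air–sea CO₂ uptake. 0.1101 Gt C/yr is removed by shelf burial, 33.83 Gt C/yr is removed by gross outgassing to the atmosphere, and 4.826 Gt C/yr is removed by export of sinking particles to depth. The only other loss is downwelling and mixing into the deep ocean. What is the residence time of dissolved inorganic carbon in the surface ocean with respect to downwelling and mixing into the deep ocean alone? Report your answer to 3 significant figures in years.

20.5 yr

At steady state ΣF_in = ΣF_out.
ΣF_in = 42.60 + 34.77 = 77.370 Gt C/yr.
Downwelling and mixing into the deep ocean flux = ΣF_in − (0.1101 + 33.83 + 4.826) = 77.370 − 38.77 = 38.60 Gt C/yr.
τ = M / F = 789.5 / 38.60 = 20.45 yr.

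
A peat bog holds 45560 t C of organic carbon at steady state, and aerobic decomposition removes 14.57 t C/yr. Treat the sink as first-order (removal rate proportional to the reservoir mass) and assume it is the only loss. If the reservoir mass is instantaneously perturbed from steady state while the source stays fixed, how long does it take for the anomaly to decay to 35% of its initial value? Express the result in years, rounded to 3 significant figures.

For a linear reservoir the anomaly decays as exp(−t/τ) with τ = M/F = 45560/14.57 = 3127 yr.
exp(−t/τ) = 0.35 ⇒ t = −τ ln(0.35) = 3127 × 1.050 = 3283 yr.

3280 yr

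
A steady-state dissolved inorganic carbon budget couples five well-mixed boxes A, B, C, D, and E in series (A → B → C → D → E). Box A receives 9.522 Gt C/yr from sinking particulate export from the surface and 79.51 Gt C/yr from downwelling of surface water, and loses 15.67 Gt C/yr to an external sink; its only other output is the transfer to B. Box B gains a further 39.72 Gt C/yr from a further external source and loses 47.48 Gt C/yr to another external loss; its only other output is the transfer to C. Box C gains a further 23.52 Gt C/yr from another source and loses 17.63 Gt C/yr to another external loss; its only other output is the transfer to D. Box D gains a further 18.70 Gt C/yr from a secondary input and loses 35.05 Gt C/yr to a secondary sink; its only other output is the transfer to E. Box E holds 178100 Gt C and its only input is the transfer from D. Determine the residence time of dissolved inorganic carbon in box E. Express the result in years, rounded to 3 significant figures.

3230 yr

Box A: F(A→B) = (9.522 + 79.51) − 15.67 = 73.362 Gt C/yr.
Box B: F(B→C) = (73.362 + 39.72) − 47.48 = 65.602 Gt C/yr.
Box C: F(C→D) = (65.602 + 23.52) − 17.63 = 71.492 Gt C/yr.
Box D: F(D→E) = (71.492 + 18.70) − 35.05 = 55.142 Gt C/yr.
Box E throughput = its input = 55.142 Gt C/yr; τ = 178100 / 55.142 = 3230 yr.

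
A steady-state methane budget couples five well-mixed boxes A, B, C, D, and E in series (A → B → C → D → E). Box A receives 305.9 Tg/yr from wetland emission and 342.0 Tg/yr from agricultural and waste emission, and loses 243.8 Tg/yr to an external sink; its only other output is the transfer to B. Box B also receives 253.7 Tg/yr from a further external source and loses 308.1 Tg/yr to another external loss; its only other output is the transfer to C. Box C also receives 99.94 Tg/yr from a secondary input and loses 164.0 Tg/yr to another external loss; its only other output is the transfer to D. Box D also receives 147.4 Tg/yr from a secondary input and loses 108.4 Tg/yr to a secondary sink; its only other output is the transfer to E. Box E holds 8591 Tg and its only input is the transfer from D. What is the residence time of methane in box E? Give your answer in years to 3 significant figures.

Box A: F(A→B) = (305.9 + 342.0) − 243.8 = 404.10 Tg/yr.
Box B: F(B→C) = (404.10 + 253.7) − 308.1 = 349.70 Tg/yr.
Box C: F(C→D) = (349.70 + 99.94) − 164.0 = 285.64 Tg/yr.
Box D: F(D→E) = (285.64 + 147.4) − 108.4 = 324.64 Tg/yr.
Box E throughput = its input = 324.64 Tg/yr; τ = 8591 / 324.64 = 26.46 yr.

26.5 yr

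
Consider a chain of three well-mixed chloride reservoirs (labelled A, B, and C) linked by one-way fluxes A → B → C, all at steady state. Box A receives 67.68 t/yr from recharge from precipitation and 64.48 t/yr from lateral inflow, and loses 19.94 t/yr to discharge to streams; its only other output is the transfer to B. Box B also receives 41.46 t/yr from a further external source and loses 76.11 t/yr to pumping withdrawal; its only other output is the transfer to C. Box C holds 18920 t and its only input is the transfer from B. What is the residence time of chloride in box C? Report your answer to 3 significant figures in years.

Box A: F(A→B) = (67.68 + 64.48) − 19.94 = 112.22 t/yr.
Box B: F(B→C) = (112.22 + 41.46) − 76.11 = 77.570 t/yr.
Box C throughput = its input = 77.570 t/yr; τ = 18920 / 77.570 = 243.9 yr.

244 yr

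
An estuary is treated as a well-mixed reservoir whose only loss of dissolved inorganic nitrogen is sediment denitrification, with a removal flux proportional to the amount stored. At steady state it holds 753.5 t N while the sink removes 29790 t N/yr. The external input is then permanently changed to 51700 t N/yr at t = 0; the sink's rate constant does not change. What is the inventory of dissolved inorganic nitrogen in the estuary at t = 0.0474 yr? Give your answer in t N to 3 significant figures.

The sink rate constant is k = F₀/M₀ = 29790/753.5 = 39.54 yr⁻¹.
Solving dM/dt = F₁ − kM with M(0) = M₀ gives M(t) = F₁/k + (M₀ − F₁/k)·e^(−kt).
F₁/k = 51700/39.54 = 1307.7 t N; kt = 39.54 × 0.0474 = 1.874, e^(−kt) = 0.1535.
M(0.0474) = 1307.7 + (753.5 − 1307.7) × 0.1535 = 1307.7 − 85.07 = 1222.6 t N.

1220 t N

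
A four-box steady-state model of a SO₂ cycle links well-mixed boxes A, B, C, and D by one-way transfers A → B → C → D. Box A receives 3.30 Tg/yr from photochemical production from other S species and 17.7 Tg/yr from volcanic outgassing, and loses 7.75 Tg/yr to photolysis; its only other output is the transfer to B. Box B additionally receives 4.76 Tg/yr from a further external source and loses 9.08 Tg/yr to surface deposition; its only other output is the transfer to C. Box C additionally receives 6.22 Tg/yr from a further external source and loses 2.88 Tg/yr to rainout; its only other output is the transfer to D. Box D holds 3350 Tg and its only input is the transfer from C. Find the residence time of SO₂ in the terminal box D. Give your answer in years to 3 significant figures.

Box A: F(A→B) = (3.30 + 17.7) − 7.75 = 13.250 Tg/yr.
Box B: F(B→C) = (13.250 + 4.76) − 9.08 = 8.9300 Tg/yr.
Box C: F(C→D) = (8.9300 + 6.22) − 2.88 = 12.270 Tg/yr.
Box D throughput = its input = 12.270 Tg/yr; τ = 3350 / 12.270 = 273.0 yr.

273 yr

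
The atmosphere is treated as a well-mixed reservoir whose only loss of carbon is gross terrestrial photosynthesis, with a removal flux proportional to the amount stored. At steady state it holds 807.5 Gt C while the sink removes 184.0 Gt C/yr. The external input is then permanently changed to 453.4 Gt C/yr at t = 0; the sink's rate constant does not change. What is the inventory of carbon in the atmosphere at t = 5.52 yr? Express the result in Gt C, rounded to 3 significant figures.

The sink rate constant is k = F₀/M₀ = 184.0/807.5 = 0.2279 yr⁻¹.
Solving dM/dt = F₁ − kM with M(0) = M₀ gives M(t) = F₁/k + (M₀ − F₁/k)·e^(−kt).
F₁/k = 453.4/0.2279 = 1989.8 Gt C; kt = 0.2279 × 5.52 = 1.258, e^(−kt) = 0.2843.
M(5.52) = 1989.8 + (807.5 − 1989.8) × 0.2843 = 1989.8 − 336.1 = 1653.7 Gt C.

1650 Gt C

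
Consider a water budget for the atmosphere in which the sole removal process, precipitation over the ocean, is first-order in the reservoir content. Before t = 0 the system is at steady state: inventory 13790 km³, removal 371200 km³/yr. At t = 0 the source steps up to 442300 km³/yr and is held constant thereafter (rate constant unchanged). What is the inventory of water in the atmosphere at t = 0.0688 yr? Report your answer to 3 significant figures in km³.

The sink rate constant is k = F₀/M₀ = 371200/13790 = 26.92 yr⁻¹.
Solving dM/dt = F₁ − kM with M(0) = M₀ gives M(t) = F₁/k + (M₀ − F₁/k)·e^(−kt).
F₁/k = 442300/26.92 = 16431 km³; kt = 26.92 × 0.0688 = 1.852, e^(−kt) = 0.1569.
M(0.0688) = 16431 + (13790 − 16431) × 0.1569 = 16431 − 414.5 = 16017 km³.

16000 km³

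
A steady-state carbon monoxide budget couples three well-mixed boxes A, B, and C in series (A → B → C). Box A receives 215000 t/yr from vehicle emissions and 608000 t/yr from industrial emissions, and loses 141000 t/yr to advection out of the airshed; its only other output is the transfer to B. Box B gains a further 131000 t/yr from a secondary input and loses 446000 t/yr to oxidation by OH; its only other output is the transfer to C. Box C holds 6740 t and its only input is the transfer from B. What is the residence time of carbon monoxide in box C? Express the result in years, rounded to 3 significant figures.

0.0184 yr

Box A: F(A→B) = (215000 + 608000) − 141000 = 682000 t/yr.
Box B: F(B→C) = (682000 + 131000) − 446000 = 367000 t/yr.
Box C throughput = its input = 367000 t/yr; τ = 6740 / 367000 = 0.01837 yr.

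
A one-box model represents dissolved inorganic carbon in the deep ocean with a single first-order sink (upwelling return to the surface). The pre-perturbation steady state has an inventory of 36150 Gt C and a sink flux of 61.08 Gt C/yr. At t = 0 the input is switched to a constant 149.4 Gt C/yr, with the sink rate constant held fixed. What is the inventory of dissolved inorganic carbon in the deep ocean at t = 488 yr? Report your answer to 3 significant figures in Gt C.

τ = M₀/F₀ = 36150/61.08 = 591.8 yr; rate constant k = 1/τ.
New steady state M_∞ = F₁/k = F₁·τ = 149.4 × 591.8 = 88422 Gt C.
M(t) = M_∞ + (M₀ − M_∞)·e^(−t/τ); t/τ = 488/591.8 = 0.8245, so e^(−t/τ) = 0.4384.
M(t) = 88422 − 52270 × 0.4384 = 65504 Gt C.

65500 Gt C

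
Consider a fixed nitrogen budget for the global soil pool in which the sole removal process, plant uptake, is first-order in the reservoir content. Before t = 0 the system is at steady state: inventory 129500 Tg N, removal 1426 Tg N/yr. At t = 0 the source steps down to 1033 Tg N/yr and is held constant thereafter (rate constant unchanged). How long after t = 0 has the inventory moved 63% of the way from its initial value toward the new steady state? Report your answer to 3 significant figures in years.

τ = M₀/F₀ = 129500/1426 = 90.81 yr.
The remaining gap fraction is e^(−t/τ); 63% covered ⇒ e^(−t/τ) = 0.370.
t = −τ ln(0.370) = 90.81 × 0.9943 = 90.29 yr.

90.3 yr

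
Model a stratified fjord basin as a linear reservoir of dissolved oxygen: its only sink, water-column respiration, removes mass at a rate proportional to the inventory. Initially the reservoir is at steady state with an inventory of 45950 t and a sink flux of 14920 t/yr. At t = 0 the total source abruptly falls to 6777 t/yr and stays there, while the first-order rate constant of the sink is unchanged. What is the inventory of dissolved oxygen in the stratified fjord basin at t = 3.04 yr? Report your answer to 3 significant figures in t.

The sink rate constant is k = F₀/M₀ = 14920/45950 = 0.3247 yr⁻¹.
Solving dM/dt = F₁ − kM with M(0) = M₀ gives M(t) = F₁/k + (M₀ − F₁/k)·e^(−kt).
F₁/k = 6777/0.3247 = 20872 t; kt = 0.3247 × 3.04 = 0.9871, e^(−kt) = 0.3727.
M(3.04) = 20872 + (45950 − 20872) × 0.3727 = 20872 + 9346 = 30217 t.

30200 t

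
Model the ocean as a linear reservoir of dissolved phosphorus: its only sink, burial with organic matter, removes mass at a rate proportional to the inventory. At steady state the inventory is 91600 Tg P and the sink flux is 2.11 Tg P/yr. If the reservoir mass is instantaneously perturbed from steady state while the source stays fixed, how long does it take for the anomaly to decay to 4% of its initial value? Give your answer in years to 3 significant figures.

For a linear reservoir the anomaly decays as exp(−t/τ) with τ = M/F = 91600/2.11 = 43410 yr.
exp(−t/τ) = 0.04 ⇒ t = −τ ln(0.04) = 43410 × 3.219 = 139700 yr.

140000 yr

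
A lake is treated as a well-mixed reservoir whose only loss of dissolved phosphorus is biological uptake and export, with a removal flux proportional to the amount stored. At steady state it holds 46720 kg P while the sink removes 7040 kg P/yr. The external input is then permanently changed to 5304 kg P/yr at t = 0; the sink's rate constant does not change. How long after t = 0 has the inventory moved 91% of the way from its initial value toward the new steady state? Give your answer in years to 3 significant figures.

16.0 yr

τ = M₀/F₀ = 46720/7040 = 6.636 yr.
The remaining gap fraction is e^(−t/τ); 91% covered ⇒ e^(−t/τ) = 0.0900.
t = −τ ln(0.0900) = 6.636 × 2.408 = 15.98 yr.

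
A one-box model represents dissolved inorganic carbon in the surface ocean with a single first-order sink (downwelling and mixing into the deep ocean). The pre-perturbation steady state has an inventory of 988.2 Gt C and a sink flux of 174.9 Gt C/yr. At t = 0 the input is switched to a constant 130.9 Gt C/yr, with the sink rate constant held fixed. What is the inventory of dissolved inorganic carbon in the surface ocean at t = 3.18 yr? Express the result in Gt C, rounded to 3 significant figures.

881 Gt C

The sink rate constant is k = F₀/M₀ = 174.9/988.2 = 0.1770 yr⁻¹.
Solving dM/dt = F₁ − kM with M(0) = M₀ gives M(t) = F₁/k + (M₀ − F₁/k)·e^(−kt).
F₁/k = 130.9/0.1770 = 739.60 Gt C; kt = 0.1770 × 3.18 = 0.5628, e^(−kt) = 0.5696.
M(3.18) = 739.60 + (988.2 − 739.60) × 0.5696 = 739.60 + 141.6 = 881.20 Gt C.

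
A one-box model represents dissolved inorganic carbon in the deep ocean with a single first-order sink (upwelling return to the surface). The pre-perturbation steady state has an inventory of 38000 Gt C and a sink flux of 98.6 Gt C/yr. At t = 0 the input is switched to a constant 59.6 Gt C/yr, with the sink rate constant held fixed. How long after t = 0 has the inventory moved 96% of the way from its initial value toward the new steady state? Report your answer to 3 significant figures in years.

τ = M₀/F₀ = 38000/98.6 = 385.4 yr.
The remaining gap fraction is e^(−t/τ); 96% covered ⇒ e^(−t/τ) = 0.0400.
t = −τ ln(0.0400) = 385.4 × 3.219 = 1241 yr.

1240 yr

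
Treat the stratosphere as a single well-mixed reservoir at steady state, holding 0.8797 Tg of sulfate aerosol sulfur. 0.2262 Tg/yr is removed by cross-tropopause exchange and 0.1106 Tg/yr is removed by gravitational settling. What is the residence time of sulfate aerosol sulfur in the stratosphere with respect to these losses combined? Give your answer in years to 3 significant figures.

Total removal = 0.2262 + 0.1106 = 0.33680 Tg/yr.
τ = M / ΣF_out = 0.8797 / 0.33680 = 2.612 yr.

2.61 yr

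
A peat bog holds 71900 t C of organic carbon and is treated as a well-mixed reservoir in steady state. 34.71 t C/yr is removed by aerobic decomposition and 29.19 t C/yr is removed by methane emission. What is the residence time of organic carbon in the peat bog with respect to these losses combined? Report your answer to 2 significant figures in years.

Total removal = 34.71 + 29.19 = 63.900 t C/yr.
τ = M / ΣF_out = 71900 / 63.900 = 1125 yr.

1100 yr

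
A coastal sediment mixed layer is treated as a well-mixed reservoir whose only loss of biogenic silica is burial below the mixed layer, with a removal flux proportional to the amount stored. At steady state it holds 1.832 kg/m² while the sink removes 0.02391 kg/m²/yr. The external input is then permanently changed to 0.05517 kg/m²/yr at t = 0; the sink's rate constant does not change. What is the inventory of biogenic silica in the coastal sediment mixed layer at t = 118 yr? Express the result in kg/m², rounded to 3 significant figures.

The sink rate constant is k = F₀/M₀ = 0.02391/1.832 = 0.01305 yr⁻¹.
Solving dM/dt = F₁ − kM with M(0) = M₀ gives M(t) = F₁/k + (M₀ − F₁/k)·e^(−kt).
F₁/k = 0.05517/0.01305 = 4.2272 kg/m²; kt = 0.01305 × 118 = 1.540, e^(−kt) = 0.2144.
M(118) = 4.2272 + (1.832 − 4.2272) × 0.2144 = 4.2272 − 0.5134 = 3.7137 kg/m².

3.71 kg/m²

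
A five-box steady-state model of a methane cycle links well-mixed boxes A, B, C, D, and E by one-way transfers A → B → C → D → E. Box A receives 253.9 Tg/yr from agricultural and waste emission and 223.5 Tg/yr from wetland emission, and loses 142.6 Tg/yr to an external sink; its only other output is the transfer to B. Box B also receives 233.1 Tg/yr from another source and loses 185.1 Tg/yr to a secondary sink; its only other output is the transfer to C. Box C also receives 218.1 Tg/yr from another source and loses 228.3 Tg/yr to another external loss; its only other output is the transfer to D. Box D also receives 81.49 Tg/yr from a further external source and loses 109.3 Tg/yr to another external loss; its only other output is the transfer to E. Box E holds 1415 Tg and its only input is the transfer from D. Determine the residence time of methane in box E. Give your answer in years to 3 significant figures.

Box A: F(A→B) = (253.9 + 223.5) − 142.6 = 334.80 Tg/yr.
Box B: F(B→C) = (334.80 + 233.1) − 185.1 = 382.80 Tg/yr.
Box C: F(C→D) = (382.80 + 218.1) − 228.3 = 372.60 Tg/yr.
Box D: F(D→E) = (372.60 + 81.49) − 109.3 = 344.79 Tg/yr.
Box E throughput = its input = 344.79 Tg/yr; τ = 1415 / 344.79 = 4.104 yr.

4.10 yr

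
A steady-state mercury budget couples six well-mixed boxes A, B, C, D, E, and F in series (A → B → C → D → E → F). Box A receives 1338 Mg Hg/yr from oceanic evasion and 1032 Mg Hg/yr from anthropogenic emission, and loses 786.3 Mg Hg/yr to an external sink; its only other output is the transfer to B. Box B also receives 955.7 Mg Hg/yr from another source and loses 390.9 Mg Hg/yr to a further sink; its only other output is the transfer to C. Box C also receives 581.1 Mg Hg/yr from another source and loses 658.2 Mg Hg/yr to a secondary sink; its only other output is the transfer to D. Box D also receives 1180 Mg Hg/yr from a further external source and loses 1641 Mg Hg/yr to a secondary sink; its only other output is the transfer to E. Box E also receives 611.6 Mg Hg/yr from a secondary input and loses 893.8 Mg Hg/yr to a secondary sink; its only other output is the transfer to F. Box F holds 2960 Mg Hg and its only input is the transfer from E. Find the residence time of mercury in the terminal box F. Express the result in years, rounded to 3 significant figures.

2.23 yr

Box A: F(A→B) = (1338 + 1032) − 786.3 = 1583.7 Mg Hg/yr.
Box B: F(B→C) = (1583.7 + 955.7) − 390.9 = 2148.5 Mg Hg/yr.
Box C: F(C→D) = (2148.5 + 581.1) − 658.2 = 2071.4 Mg Hg/yr.
Box D: F(D→E) = (2071.4 + 1180) − 1641 = 1610.4 Mg Hg/yr.
Box E: F(E→F) = (1610.4 + 611.6) − 893.8 = 1328.2 Mg Hg/yr.
Box F throughput = its input = 1328.2 Mg Hg/yr; τ = 2960 / 1328.2 = 2.229 yr.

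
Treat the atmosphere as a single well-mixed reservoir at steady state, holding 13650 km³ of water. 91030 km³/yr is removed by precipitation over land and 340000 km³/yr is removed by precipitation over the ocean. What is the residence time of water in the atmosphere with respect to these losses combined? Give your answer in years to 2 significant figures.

0.032 yr

Total removal = 91030 + 340000 = 431030 km³/yr.
τ = M / ΣF_out = 13650 / 431030 = 0.03167 yr.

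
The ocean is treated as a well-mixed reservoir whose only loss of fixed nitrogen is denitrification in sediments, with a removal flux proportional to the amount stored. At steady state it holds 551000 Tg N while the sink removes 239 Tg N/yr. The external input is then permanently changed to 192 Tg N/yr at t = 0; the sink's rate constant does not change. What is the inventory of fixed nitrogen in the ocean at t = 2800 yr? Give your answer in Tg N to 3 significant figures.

τ = M₀/F₀ = 551000/239 = 2305 yr; rate constant k = 1/τ.
New steady state M_∞ = F₁/k = F₁·τ = 192 × 2305 = 442640 Tg N.
M(t) = M_∞ + (M₀ − M_∞)·e^(−t/τ); t/τ = 2800/2305 = 1.215, so e^(−t/τ) = 0.2969.
M(t) = 442640 + 108400 × 0.2969 = 474810 Tg N.

475000 Tg N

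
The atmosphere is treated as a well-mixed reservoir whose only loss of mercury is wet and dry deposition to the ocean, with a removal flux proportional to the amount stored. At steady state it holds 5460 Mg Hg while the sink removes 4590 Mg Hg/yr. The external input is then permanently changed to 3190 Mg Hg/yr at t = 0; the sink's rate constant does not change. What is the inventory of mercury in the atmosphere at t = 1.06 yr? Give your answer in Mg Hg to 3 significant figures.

4480 Mg Hg

The sink rate constant is k = F₀/M₀ = 4590/5460 = 0.8407 yr⁻¹.
Solving dM/dt = F₁ − kM with M(0) = M₀ gives M(t) = F₁/k + (M₀ − F₁/k)·e^(−kt).
F₁/k = 3190/0.8407 = 3794.6 Mg Hg; kt = 0.8407 × 1.06 = 0.8911, e^(−kt) = 0.4102.
M(1.06) = 3794.6 + (5460 − 3794.6) × 0.4102 = 3794.6 + 683.1 = 4477.8 Mg Hg.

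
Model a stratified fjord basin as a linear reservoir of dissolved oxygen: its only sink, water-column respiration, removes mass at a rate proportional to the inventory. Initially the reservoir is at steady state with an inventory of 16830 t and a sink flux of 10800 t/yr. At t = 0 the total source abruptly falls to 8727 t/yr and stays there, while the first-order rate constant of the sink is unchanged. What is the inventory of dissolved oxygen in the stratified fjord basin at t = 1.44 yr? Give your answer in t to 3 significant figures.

The sink rate constant is k = F₀/M₀ = 10800/16830 = 0.6417 yr⁻¹.
Solving dM/dt = F₁ − kM with M(0) = M₀ gives M(t) = F₁/k + (M₀ − F₁/k)·e^(−kt).
F₁/k = 8727/0.6417 = 13600 t; kt = 0.6417 × 1.44 = 0.9241, e^(−kt) = 0.3969.
M(1.44) = 13600 + (16830 − 13600) × 0.3969 = 13600 + 1282 = 14882 t.

14900 t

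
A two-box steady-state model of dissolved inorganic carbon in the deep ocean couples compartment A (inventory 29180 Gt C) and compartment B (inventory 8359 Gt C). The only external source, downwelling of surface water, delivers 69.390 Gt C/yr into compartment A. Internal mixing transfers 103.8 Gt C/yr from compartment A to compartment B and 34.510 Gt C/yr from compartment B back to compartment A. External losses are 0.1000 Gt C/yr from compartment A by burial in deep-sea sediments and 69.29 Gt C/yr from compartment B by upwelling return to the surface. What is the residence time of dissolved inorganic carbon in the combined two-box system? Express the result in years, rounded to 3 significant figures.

541 yr

Residence time in the combined system uses the total inventory and the total *external* removal — internal exchanges between the two boxes cancel.
M_total = 29180 + 8359 = 37539 Gt C.
ΣF_external_out = 0.1000 + 69.29 = 69.390 Gt C/yr.
τ = M_total / ΣF_ext = 37539 / 69.390 = 541.0 yr.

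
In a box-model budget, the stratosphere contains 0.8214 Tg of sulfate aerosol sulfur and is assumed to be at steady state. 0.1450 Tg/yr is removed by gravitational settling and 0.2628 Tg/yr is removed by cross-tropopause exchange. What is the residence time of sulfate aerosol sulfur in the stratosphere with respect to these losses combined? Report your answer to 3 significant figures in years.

2.01 yr

Total removal = 0.1450 + 0.2628 = 0.40780 Tg/yr.
τ = M / ΣF_out = 0.8214 / 0.40780 = 2.014 yr.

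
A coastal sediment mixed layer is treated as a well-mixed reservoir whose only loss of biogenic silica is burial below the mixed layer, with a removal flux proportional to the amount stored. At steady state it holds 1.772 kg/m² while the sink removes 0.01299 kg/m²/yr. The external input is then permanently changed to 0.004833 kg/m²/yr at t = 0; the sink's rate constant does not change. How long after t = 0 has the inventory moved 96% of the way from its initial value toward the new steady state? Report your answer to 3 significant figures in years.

τ = M₀/F₀ = 1.772/0.01299 = 136.4 yr.
The remaining gap fraction is e^(−t/τ); 96% covered ⇒ e^(−t/τ) = 0.0400.
t = −τ ln(0.0400) = 136.4 × 3.219 = 439.1 yr.

439 yr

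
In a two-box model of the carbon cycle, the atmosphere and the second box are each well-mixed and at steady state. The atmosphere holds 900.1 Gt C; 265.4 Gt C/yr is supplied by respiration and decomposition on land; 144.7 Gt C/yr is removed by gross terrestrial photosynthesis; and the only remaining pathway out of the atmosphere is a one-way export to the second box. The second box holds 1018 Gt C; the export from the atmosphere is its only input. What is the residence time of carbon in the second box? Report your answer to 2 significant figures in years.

8.4 yr

Balance the atmosphere: ΣF_in = 265.40 Gt C/yr.
Export to the second box = ΣF_in − (144.7) = 120.70 Gt C/yr.
At steady state the output of the second box equals its input, 120.70 Gt C/yr.
τ = M / F = 1018 / 120.70 = 8.434 yr.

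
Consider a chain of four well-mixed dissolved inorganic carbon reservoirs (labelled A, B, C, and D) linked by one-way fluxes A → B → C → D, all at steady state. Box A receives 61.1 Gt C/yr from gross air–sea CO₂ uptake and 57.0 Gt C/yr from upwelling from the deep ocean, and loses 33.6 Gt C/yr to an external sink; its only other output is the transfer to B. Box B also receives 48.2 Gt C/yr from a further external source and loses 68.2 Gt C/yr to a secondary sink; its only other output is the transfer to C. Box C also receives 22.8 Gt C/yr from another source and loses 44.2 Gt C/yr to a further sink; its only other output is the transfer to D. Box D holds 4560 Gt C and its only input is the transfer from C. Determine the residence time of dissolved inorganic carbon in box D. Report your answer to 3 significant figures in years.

Box A: F(A→B) = (61.1 + 57.0) − 33.6 = 84.500 Gt C/yr.
Box B: F(B→C) = (84.500 + 48.2) − 68.2 = 64.500 Gt C/yr.
Box C: F(C→D) = (64.500 + 22.8) − 44.2 = 43.100 Gt C/yr.
Box D throughput = its input = 43.100 Gt C/yr; τ = 4560 / 43.100 = 105.8 yr.

106 yr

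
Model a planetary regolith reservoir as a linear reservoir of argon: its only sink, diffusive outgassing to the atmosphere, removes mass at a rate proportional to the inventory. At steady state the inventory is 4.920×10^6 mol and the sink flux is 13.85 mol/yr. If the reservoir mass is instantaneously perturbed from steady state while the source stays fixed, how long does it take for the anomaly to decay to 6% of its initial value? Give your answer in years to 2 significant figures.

For a linear reservoir the anomaly decays as exp(−t/τ) with τ = M/F = 4.920×10^6/13.85 = 355200 yr.
exp(−t/τ) = 0.06 ⇒ t = −τ ln(0.06) = 355200 × 2.813 = 999400 yr.

1.0×10^6 yr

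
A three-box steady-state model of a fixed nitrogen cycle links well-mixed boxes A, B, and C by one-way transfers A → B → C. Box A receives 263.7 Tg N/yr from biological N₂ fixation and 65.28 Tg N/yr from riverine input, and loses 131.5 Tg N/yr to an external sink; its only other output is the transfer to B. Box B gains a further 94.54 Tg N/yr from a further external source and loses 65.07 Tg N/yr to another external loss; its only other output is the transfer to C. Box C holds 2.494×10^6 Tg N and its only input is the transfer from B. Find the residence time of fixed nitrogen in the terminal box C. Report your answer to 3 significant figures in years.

11000 yr

Box A: F(A→B) = (263.7 + 65.28) − 131.5 = 197.48 Tg N/yr.
Box B: F(B→C) = (197.48 + 94.54) − 65.07 = 226.95 Tg N/yr.
Box C throughput = its input = 226.95 Tg N/yr; τ = 2.494×10^6 / 226.95 = 10990 yr.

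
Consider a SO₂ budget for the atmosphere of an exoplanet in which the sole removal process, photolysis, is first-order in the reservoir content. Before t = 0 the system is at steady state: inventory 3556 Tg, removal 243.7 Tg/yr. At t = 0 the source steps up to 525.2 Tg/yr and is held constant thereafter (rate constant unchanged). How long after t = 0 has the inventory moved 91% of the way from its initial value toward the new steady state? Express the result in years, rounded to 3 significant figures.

35.1 yr

τ = M₀/F₀ = 3556/243.7 = 14.59 yr.
The remaining gap fraction is e^(−t/τ); 91% covered ⇒ e^(−t/τ) = 0.0900.
t = −τ ln(0.0900) = 14.59 × 2.408 = 35.14 yr.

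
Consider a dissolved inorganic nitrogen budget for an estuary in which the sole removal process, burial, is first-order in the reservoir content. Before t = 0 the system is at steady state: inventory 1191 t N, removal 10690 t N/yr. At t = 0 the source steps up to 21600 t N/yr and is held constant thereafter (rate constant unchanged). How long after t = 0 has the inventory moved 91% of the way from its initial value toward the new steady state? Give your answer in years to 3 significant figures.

τ = M₀/F₀ = 1191/10690 = 0.1114 yr.
The remaining gap fraction is e^(−t/τ); 91% covered ⇒ e^(−t/τ) = 0.0900.
t = −τ ln(0.0900) = 0.1114 × 2.408 = 0.2683 yr.

0.268 yr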